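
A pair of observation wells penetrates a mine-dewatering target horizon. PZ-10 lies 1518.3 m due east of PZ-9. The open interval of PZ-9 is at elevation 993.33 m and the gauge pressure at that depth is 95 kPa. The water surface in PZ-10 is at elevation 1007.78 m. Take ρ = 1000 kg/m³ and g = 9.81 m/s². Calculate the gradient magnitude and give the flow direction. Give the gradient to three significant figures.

i ≈ 0.00314; groundwater flows toward the west

Pressure head at PZ-9: ψ = P/(ρg) = 95×1000 / (1000 × 9.81) = 9.68 m.
Total head at PZ-9: h = z + ψ = 993.33 + 9.68 = 1003.01 m.
Total head at PZ-10: h = 1007.78 m (water level in the piezometer is the total head).
Head difference: h(PZ-9) − h(PZ-10) = 1003.01 − 1007.78 = -4.77 m.
Hydraulic gradient: i = |Δh| / L = 4.77 / 1518.3 = 0.00314.
Flow is from higher to lower head: from PZ-10 toward PZ-9, i.e. toward the west.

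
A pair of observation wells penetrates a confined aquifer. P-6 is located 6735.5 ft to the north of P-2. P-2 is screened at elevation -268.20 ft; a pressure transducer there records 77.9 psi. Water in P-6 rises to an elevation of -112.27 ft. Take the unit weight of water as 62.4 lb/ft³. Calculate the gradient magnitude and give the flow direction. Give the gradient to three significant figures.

Pressure head at P-2: ψ = 144·P/γ = 144 × 77.9 / 62.4 = 179.77 ft.
Total head at P-2: h = z + ψ = -268.20 + 179.77 = -88.43 ft.
Total head at P-6: h = -112.27 ft (water level in the piezometer is the total head).
Head difference: h(P-2) − h(P-6) = -88.43 − (-112.27) = 23.84 ft.
Hydraulic gradient: i = |Δh| / L = 23.84 / 6735.5 = 0.00354.
Flow is from higher to lower head: from P-2 toward P-6, i.e. toward the north.

i ≈ 0.00354; groundwater flows toward the north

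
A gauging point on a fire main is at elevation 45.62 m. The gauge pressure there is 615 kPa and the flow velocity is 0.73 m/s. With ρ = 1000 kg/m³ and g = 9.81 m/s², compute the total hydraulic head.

h ≈ 108.34 m

Pressure head ψ = P/(ρg) = 615×1000 / (1000 × 9.81) = 62.69 m.
Velocity head = v²/(2g) = 0.73² / (2 × 9.81) = 0.027 m.
h = z + ψ + v²/(2g) = 45.62 + 62.69 + 0.027 = 108.34 m.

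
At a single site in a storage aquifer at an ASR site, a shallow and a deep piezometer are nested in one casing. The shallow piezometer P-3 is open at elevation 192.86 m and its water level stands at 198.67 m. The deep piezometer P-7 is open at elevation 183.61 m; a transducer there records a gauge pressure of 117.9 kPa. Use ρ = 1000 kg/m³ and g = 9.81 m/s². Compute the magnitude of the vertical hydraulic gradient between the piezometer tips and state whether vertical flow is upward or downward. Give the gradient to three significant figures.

|i_v| ≈ 0.329; vertical flow is downward

Total head at P-3: h = 198.67 m (water level in the standpipe).
Pressure head at P-7: ψ = P/(ρg) = 117.9×1000 / (1000 × 9.81) = 12.02 m.
Total head at P-7: h = z + ψ = 183.61 + 12.02 = 195.63 m.
Δh = h(P-3) − h(P-7) = 198.67 − 195.63 = 3.04 m.
Vertical separation Δz = 192.86 − 183.61 = 9.25 m.
|i_v| = |Δh| / Δz = 3.04 / 9.25 = 0.329.
Head is higher in the shallow piezometer, so vertical flow is downward (recharge condition).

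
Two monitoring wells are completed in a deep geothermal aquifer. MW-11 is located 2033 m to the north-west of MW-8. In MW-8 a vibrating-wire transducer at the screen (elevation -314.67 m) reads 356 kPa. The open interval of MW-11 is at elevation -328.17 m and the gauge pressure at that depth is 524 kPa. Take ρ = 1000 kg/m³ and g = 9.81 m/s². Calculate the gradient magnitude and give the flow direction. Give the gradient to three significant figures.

i ≈ 0.00178; groundwater flows toward the south-east

Pressure head at MW-8: ψ = P/(ρg) = 356×1000 / (1000 × 9.81) = 36.29 m.
Total head at MW-8: h = z + ψ = -314.67 + 36.29 = -278.38 m.
Pressure head at MW-11: ψ = P/(ρg) = 524×1000 / (1000 × 9.81) = 53.41 m.
Total head at MW-11: h = z + ψ = -328.17 + 53.41 = -274.76 m.
Head difference: h(MW-8) − h(MW-11) = -278.38 − (-274.76) = -3.62 m.
Hydraulic gradient: i = |Δh| / L = 3.62 / 2033 = 0.00178.
Flow is from higher to lower head: from MW-11 toward MW-8, i.e. toward the south-east.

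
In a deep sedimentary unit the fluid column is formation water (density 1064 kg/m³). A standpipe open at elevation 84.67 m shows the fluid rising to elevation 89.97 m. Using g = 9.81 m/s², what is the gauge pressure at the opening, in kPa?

Pressure head ψ = h − z = 89.97 − 84.67 = 5.30 m.
P = ρgψ = 1064 × 9.81 × 5.30 = 55321 Pa ≈ 55.3 kPa.

P ≈ 55.3 kPa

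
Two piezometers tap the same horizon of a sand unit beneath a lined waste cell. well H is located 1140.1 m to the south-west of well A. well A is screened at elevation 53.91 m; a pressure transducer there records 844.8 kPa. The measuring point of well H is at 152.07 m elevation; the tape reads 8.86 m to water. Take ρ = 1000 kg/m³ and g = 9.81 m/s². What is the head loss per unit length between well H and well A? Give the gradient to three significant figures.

i ≈ 0.00279 m/m

Pressure head at well A: ψ = P/(ρg) = 844.8×1000 / (1000 × 9.81) = 86.12 m.
Total head at well A: h = z + ψ = 53.91 + 86.12 = 140.03 m.
Total head at well H: h = 152.07 − 8.86 = 143.21 m.
Head difference: h(well A) − h(well H) = 140.03 − 143.21 = -3.18 m.
Hydraulic gradient: i = |Δh| / L = 3.18 / 1140.1 = 0.00279.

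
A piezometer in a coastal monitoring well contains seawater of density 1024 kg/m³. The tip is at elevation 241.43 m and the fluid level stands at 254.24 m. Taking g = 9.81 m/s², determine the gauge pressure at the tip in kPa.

Pressure head ψ = h − z = 254.24 − 241.43 = 12.81 m.
P = ρgψ = 1024 × 9.81 × 12.81 = 128682 Pa ≈ 129 kPa.

P ≈ 129 kPa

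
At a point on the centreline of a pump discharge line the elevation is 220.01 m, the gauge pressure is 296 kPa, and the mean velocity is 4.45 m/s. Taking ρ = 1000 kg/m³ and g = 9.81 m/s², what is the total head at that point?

Pressure head ψ = P/(ρg) = 296×1000 / (1000 × 9.81) = 30.17 m.
Velocity head = v²/(2g) = 4.45² / (2 × 9.81) = 1.009 m.
h = z + ψ + v²/(2g) = 220.01 + 30.17 + 1.009 = 251.19 m.

h ≈ 251.19 m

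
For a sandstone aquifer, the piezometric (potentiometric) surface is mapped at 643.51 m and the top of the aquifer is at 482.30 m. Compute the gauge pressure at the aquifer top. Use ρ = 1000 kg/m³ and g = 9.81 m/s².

P ≈ 1580 kPa

Pressure head at the aquifer top: ψ = h − z = 643.51 − 482.30 = 161.21 m.
P = ρgψ = 1000 × 9.81 × 161.21 = 1581470 Pa ≈ 1580 kPa.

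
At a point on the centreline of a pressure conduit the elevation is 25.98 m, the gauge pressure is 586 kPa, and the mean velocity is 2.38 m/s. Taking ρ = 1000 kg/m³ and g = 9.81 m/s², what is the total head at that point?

Pressure head ψ = P/(ρg) = 586×1000 / (1000 × 9.81) = 59.73 m.
Velocity head = v²/(2g) = 2.38² / (2 × 9.81) = 0.289 m.
h = z + ψ + v²/(2g) = 25.98 + 59.73 + 0.289 = 86.00 m.

h ≈ 86.00 m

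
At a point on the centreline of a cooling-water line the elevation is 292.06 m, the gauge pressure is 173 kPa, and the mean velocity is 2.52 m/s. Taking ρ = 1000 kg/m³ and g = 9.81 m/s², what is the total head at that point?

Pressure head ψ = P/(ρg) = 173×1000 / (1000 × 9.81) = 17.64 m.
Velocity head = v²/(2g) = 2.52² / (2 × 9.81) = 0.324 m.
h = z + ψ + v²/(2g) = 292.06 + 17.64 + 0.324 = 310.02 m.

h ≈ 310.02 m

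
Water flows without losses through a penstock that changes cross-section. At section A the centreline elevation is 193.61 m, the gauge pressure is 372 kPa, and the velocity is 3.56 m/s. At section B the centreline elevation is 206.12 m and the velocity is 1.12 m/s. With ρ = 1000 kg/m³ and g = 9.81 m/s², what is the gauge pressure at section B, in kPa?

Pressure head at A: ψ₁ = P₁/(ρg) = 372×1000 / (1000 × 9.81) = 37.92 m.
Velocity heads: v₁²/2g = 3.56²/19.62 = 0.646 m; v₂²/2g = 1.12²/19.62 = 0.064 m.
Total head H = z₁ + ψ₁ + v₁²/2g = 193.61 + 37.92 + 0.646 = 232.18 m.
ψ₂ = H − z₂ − v₂²/2g = 232.18 − 206.12 − 0.064 = 26.00 m.
P₂ = ρgψ₂ = 1000 × 9.81 × 26.00 ≈ 255 kPa.

P₂ ≈ 255 kPa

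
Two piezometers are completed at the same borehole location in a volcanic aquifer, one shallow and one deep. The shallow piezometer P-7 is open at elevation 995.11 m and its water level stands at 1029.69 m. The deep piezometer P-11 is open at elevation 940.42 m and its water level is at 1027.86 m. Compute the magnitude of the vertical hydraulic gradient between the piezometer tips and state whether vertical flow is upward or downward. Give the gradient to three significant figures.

|i_v| ≈ 0.0335; vertical flow is downward

Total head at P-7: h = 1029.69 m (water level in the standpipe).
Total head at P-11: h = 1027.86 m.
Δh = h(P-7) − h(P-11) = 1029.69 − 1027.86 = 1.83 m.
Vertical separation Δz = 995.11 − 940.42 = 54.69 m.
|i_v| = |Δh| / Δz = 1.83 / 54.69 = 0.0335.
Head is higher in the shallow piezometer, so vertical flow is downward (recharge condition).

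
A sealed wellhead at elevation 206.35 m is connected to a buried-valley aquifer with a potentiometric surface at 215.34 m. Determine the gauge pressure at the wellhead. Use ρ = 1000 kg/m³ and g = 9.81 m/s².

P ≈ 88.2 kPa

Head above the cap: Δh = 215.34 − 206.35 = 8.99 m.
P = ρgΔh = 1000 × 9.81 × 8.99 = 88192 Pa ≈ 88.2 kPa.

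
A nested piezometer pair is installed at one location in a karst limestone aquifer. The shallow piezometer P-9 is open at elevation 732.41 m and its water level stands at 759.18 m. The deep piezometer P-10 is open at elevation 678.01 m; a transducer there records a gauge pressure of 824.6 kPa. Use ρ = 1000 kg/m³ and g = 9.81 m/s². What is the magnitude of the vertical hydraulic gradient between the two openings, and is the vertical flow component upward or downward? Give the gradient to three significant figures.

|i_v| ≈ 0.0531; vertical flow is upward

Total head at P-9: h = 759.18 m (water level in the standpipe).
Pressure head at P-10: ψ = P/(ρg) = 824.6×1000 / (1000 × 9.81) = 84.06 m.
Total head at P-10: h = z + ψ = 678.01 + 84.06 = 762.07 m.
Δh = h(P-9) − h(P-10) = 759.18 − 762.07 = -2.89 m.
Vertical separation Δz = 732.41 − 678.01 = 54.40 m.
|i_v| = |Δh| / Δz = 2.89 / 54.40 = 0.0531.
Head is higher in the deep piezometer, so vertical flow is upward (discharge condition).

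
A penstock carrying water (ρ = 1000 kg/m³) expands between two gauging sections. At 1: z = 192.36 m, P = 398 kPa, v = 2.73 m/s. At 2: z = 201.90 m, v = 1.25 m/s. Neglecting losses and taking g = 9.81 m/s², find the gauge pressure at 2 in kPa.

Pressure head at 1: ψ₁ = P₁/(ρg) = 398×1000 / (1000 × 9.81) = 40.57 m.
Velocity heads: v₁²/2g = 2.73²/19.62 = 0.380 m; v₂²/2g = 1.25²/19.62 = 0.080 m.
Total head H = z₁ + ψ₁ + v₁²/2g = 192.36 + 40.57 + 0.380 = 233.31 m.
ψ₂ = H − z₂ − v₂²/2g = 233.31 − 201.90 − 0.080 = 31.33 m.
P₂ = ρgψ₂ = 1000 × 9.81 × 31.33 ≈ 307 kPa.

P₂ ≈ 307 kPa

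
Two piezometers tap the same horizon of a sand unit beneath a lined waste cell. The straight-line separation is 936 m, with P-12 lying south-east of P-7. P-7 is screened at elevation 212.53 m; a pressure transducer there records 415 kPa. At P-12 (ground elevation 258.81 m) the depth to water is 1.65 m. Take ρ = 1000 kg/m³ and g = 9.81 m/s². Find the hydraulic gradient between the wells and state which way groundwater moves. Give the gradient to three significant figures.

i ≈ 0.00249; groundwater flows toward the north-west

Pressure head at P-7: ψ = P/(ρg) = 415×1000 / (1000 × 9.81) = 42.30 m.
Total head at P-7: h = z + ψ = 212.53 + 42.30 = 254.83 m.
Total head at P-12: h = 258.81 − 1.65 = 257.16 m.
Head difference: h(P-7) − h(P-12) = 254.83 − 257.16 = -2.33 m.
Hydraulic gradient: i = |Δh| / L = 2.33 / 936 = 0.00249.
Flow is from higher to lower head: from P-12 toward P-7, i.e. toward the north-west.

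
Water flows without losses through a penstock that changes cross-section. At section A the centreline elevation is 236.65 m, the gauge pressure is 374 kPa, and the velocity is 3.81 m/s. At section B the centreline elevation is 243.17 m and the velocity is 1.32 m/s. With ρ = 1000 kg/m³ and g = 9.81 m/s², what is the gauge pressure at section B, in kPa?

P₂ ≈ 316 kPa

Pressure head at A: ψ₁ = P₁/(ρg) = 374×1000 / (1000 × 9.81) = 38.12 m.
Velocity heads: v₁²/2g = 3.81²/19.62 = 0.740 m; v₂²/2g = 1.32²/19.62 = 0.089 m.
Total head H = z₁ + ψ₁ + v₁²/2g = 236.65 + 38.12 + 0.740 = 275.51 m.
ψ₂ = H − z₂ − v₂²/2g = 275.51 − 243.17 − 0.089 = 32.25 m.
P₂ = ρgψ₂ = 1000 × 9.81 × 32.25 ≈ 316 kPa.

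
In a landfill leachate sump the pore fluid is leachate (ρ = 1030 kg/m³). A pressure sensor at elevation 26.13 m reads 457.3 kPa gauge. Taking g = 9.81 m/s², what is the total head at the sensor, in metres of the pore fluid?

h ≈ 71.39 m

ψ = P/(ρg) = 457.3×1000 / (1030 × 9.81) = 45.26 m.
h = z + ψ = 26.13 + 45.26 = 71.39 m.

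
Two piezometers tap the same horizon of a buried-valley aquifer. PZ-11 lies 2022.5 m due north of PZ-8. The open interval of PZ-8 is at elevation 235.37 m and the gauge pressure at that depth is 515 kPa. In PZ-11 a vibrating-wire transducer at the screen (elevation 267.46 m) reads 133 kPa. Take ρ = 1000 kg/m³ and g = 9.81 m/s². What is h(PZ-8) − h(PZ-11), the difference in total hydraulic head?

Δh ≈ 6.85 m

Pressure head at PZ-8: ψ = P/(ρg) = 515×1000 / (1000 × 9.81) = 52.50 m.
Total head at PZ-8: h = z + ψ = 235.37 + 52.50 = 287.87 m.
Pressure head at PZ-11: ψ = P/(ρg) = 133×1000 / (1000 × 9.81) = 13.56 m.
Total head at PZ-11: h = z + ψ = 267.46 + 13.56 = 281.02 m.
Head difference: h(PZ-8) − h(PZ-11) = 287.87 − 281.02 = 6.85 m.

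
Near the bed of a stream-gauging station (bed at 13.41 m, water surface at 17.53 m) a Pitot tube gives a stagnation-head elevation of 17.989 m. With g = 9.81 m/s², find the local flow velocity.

Near the bed, under hydrostatic conditions, the piezometric head (z + ψ) equals the free-surface elevation, 17.53 m.
Velocity head = total − piezometric = 17.989 − 17.53 = 0.459 m.
v = √(2g·h_v) = √(2 × 9.81 × 0.459) = 3.00 m/s.

v ≈ 3.00 m/s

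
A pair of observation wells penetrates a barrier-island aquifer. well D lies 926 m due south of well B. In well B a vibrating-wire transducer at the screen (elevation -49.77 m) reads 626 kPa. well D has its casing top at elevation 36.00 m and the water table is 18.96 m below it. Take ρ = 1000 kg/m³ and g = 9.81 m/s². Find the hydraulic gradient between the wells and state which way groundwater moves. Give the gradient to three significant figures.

Pressure head at well B: ψ = P/(ρg) = 626×1000 / (1000 × 9.81) = 63.81 m.
Total head at well B: h = z + ψ = -49.77 + 63.81 = 14.04 m.
Total head at well D: h = 36.00 − 18.96 = 17.04 m.
Head difference: h(well B) − h(well D) = 14.04 − 17.04 = -3.00 m.
Hydraulic gradient: i = |Δh| / L = 3.00 / 926 = 0.00324.
Flow is from higher to lower head: from well D toward well B, i.e. toward the north.

i ≈ 0.00324; groundwater flows toward the north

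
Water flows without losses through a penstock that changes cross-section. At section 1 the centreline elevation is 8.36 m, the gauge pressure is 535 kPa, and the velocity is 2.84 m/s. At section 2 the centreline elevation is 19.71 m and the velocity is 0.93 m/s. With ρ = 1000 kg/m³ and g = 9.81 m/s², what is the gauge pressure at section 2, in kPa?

P₂ ≈ 427 kPa

Pressure head at 1: ψ₁ = P₁/(ρg) = 535×1000 / (1000 × 9.81) = 54.54 m.
Velocity heads: v₁²/2g = 2.84²/19.62 = 0.411 m; v₂²/2g = 0.93²/19.62 = 0.044 m.
Total head H = z₁ + ψ₁ + v₁²/2g = 8.36 + 54.54 + 0.411 = 63.31 m.
ψ₂ = H − z₂ − v₂²/2g = 63.31 − 19.71 − 0.044 = 43.56 m.
P₂ = ρgψ₂ = 1000 × 9.81 × 43.56 ≈ 427 kPa.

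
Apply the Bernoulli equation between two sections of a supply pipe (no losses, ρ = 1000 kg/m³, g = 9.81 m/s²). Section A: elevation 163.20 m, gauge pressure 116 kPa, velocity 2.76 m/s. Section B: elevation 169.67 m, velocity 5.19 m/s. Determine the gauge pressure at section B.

Pressure head at A: ψ₁ = P₁/(ρg) = 116×1000 / (1000 × 9.81) = 11.82 m.
Velocity heads: v₁²/2g = 2.76²/19.62 = 0.388 m; v₂²/2g = 5.19²/19.62 = 1.373 m.
Total head H = z₁ + ψ₁ + v₁²/2g = 163.20 + 11.82 + 0.388 = 175.41 m.
ψ₂ = H − z₂ − v₂²/2g = 175.41 − 169.67 − 1.373 = 4.37 m.
P₂ = ρgψ₂ = 1000 × 9.81 × 4.37 ≈ 42.9 kPa.

P₂ ≈ 42.9 kPa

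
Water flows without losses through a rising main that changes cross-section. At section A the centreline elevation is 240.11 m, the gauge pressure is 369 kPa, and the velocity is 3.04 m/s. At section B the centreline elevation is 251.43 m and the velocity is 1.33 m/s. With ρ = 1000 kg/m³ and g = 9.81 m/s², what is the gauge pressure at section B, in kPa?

P₂ ≈ 262 kPa

Pressure head at A: ψ₁ = P₁/(ρg) = 369×1000 / (1000 × 9.81) = 37.61 m.
Velocity heads: v₁²/2g = 3.04²/19.62 = 0.471 m; v₂²/2g = 1.33²/19.62 = 0.090 m.
Total head H = z₁ + ψ₁ + v₁²/2g = 240.11 + 37.61 + 0.471 = 278.19 m.
ψ₂ = H − z₂ − v₂²/2g = 278.19 − 251.43 − 0.090 = 26.67 m.
P₂ = ρgψ₂ = 1000 × 9.81 × 26.67 ≈ 262 kPa.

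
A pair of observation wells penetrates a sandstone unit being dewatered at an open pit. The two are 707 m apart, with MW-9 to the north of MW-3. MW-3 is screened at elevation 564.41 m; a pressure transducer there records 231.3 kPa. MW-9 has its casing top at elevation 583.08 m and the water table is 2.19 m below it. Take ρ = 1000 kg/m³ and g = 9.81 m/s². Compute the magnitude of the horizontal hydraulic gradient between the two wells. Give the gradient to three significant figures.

Pressure head at MW-3: ψ = P/(ρg) = 231.3×1000 / (1000 × 9.81) = 23.58 m.
Total head at MW-3: h = z + ψ = 564.41 + 23.58 = 587.99 m.
Total head at MW-9: h = 583.08 − 2.19 = 580.89 m.
Head difference: h(MW-3) − h(MW-9) = 587.99 − 580.89 = 7.10 m.
Hydraulic gradient: i = |Δh| / L = 7.10 / 707 = 0.0100.

i ≈ 0.0100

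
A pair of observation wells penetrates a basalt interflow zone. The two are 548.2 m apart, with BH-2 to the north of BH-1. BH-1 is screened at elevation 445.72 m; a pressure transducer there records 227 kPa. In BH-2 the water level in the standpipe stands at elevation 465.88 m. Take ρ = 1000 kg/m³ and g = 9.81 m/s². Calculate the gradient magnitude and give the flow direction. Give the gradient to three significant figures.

Pressure head at BH-1: ψ = P/(ρg) = 227×1000 / (1000 × 9.81) = 23.14 m.
Total head at BH-1: h = z + ψ = 445.72 + 23.14 = 468.86 m.
Total head at BH-2: h = 465.88 m (water level in the piezometer is the total head).
Head difference: h(BH-1) − h(BH-2) = 468.86 − 465.88 = 2.98 m.
Hydraulic gradient: i = |Δh| / L = 2.98 / 548.2 = 0.00544.
Flow is from higher to lower head: from BH-1 toward BH-2, i.e. toward the north.

i ≈ 0.00544; groundwater flows toward the north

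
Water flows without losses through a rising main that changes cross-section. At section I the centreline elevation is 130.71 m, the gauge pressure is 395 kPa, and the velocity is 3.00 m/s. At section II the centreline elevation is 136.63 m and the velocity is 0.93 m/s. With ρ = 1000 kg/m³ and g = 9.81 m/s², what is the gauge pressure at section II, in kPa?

Pressure head at I: ψ₁ = P₁/(ρg) = 395×1000 / (1000 × 9.81) = 40.27 m.
Velocity heads: v₁²/2g = 3.00²/19.62 = 0.459 m; v₂²/2g = 0.93²/19.62 = 0.044 m.
Total head H = z₁ + ψ₁ + v₁²/2g = 130.71 + 40.27 + 0.459 = 171.44 m.
ψ₂ = H − z₂ − v₂²/2g = 171.44 − 136.63 − 0.044 = 34.77 m.
P₂ = ρgψ₂ = 1000 × 9.81 × 34.77 ≈ 341 kPa.

P₂ ≈ 341 kPa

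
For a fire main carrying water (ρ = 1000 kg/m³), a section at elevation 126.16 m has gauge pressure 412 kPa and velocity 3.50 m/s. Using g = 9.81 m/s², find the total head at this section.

Pressure head ψ = P/(ρg) = 412×1000 / (1000 × 9.81) = 42.00 m.
Velocity head = v²/(2g) = 3.50² / (2 × 9.81) = 0.624 m.
h = z + ψ + v²/(2g) = 126.16 + 42.00 + 0.624 = 168.78 m.

h ≈ 168.78 m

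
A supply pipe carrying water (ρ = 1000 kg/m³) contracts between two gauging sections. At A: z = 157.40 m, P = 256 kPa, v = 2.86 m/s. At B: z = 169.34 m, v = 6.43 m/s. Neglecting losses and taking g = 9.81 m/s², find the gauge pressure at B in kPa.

Pressure head at A: ψ₁ = P₁/(ρg) = 256×1000 / (1000 × 9.81) = 26.10 m.
Velocity heads: v₁²/2g = 2.86²/19.62 = 0.417 m; v₂²/2g = 6.43²/19.62 = 2.107 m.
Total head H = z₁ + ψ₁ + v₁²/2g = 157.40 + 26.10 + 0.417 = 183.92 m.
ψ₂ = H − z₂ − v₂²/2g = 183.92 − 169.34 − 2.107 = 12.47 m.
P₂ = ρgψ₂ = 1000 × 9.81 × 12.47 ≈ 122 kPa.

P₂ ≈ 122 kPa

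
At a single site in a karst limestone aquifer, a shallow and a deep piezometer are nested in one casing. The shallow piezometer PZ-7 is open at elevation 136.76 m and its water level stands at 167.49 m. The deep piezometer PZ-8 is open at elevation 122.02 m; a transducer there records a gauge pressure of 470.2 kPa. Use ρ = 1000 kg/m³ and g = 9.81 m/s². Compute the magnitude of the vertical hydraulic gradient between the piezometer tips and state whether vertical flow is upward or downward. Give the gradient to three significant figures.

|i_v| ≈ 0.167; vertical flow is upward

Total head at PZ-7: h = 167.49 m (water level in the standpipe).
Pressure head at PZ-8: ψ = P/(ρg) = 470.2×1000 / (1000 × 9.81) = 47.93 m.
Total head at PZ-8: h = z + ψ = 122.02 + 47.93 = 169.95 m.
Δh = h(PZ-7) − h(PZ-8) = 167.49 − 169.95 = -2.46 m.
Vertical separation Δz = 136.76 − 122.02 = 14.74 m.
|i_v| = |Δh| / Δz = 2.46 / 14.74 = 0.167.
Head is higher in the deep piezometer, so vertical flow is upward (discharge condition).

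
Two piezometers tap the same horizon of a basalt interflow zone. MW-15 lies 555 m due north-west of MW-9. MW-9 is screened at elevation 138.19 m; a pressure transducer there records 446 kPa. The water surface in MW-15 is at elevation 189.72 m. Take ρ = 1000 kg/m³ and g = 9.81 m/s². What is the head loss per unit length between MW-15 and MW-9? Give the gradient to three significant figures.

i ≈ 0.0109 m/m

Pressure head at MW-9: ψ = P/(ρg) = 446×1000 / (1000 × 9.81) = 45.46 m.
Total head at MW-9: h = z + ψ = 138.19 + 45.46 = 183.65 m.
Total head at MW-15: h = 189.72 m (water level in the piezometer is the total head).
Head difference: h(MW-9) − h(MW-15) = 183.65 − 189.72 = -6.07 m.
Hydraulic gradient: i = |Δh| / L = 6.07 / 555 = 0.0109.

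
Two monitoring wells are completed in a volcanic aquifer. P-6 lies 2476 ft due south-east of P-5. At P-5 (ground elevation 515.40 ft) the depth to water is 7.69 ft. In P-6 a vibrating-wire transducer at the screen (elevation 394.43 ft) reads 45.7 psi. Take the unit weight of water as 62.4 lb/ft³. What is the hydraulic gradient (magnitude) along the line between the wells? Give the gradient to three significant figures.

i ≈ 0.00316

Total head at P-5: h = 515.40 − 7.69 = 507.71 ft.
Pressure head at P-6: ψ = 144·P/γ = 144 × 45.7 / 62.4 = 105.46 ft.
Total head at P-6: h = z + ψ = 394.43 + 105.46 = 499.89 ft.
Head difference: h(P-5) − h(P-6) = 507.71 − 499.89 = 7.82 ft.
Hydraulic gradient: i = |Δh| / L = 7.82 / 2476 = 0.00316.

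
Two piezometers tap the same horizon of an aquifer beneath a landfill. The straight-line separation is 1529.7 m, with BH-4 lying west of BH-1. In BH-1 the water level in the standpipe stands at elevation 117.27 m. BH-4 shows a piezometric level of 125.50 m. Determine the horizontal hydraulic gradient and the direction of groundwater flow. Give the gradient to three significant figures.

i ≈ 0.00538; groundwater flows toward the east

Total head at BH-1: h = 117.27 m (water level in the piezometer is the total head).
Total head at BH-4: h = 125.50 m (water level in the piezometer is the total head).
Head difference: h(BH-1) − h(BH-4) = 117.27 − 125.50 = -8.23 m.
Hydraulic gradient: i = |Δh| / L = 8.23 / 1529.7 = 0.00538.
Flow is from higher to lower head: from BH-4 toward BH-1, i.e. toward the east.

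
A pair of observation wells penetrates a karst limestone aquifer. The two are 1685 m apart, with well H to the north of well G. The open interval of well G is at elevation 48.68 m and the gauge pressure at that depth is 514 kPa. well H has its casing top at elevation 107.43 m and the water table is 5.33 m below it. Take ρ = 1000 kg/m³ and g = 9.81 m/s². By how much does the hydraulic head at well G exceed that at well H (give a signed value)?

Pressure head at well G: ψ = P/(ρg) = 514×1000 / (1000 × 9.81) = 52.40 m.
Total head at well G: h = z + ψ = 48.68 + 52.40 = 101.08 m.
Total head at well H: h = 107.43 − 5.33 = 102.10 m.
Head difference: h(well G) − h(well H) = 101.08 − 102.10 = -1.02 m.

Δh ≈ -1.02 m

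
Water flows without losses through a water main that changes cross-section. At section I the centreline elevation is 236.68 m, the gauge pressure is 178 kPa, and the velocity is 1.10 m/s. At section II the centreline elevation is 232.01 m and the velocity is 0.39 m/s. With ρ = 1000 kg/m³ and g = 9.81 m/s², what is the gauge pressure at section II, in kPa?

P₂ ≈ 224 kPa

Pressure head at I: ψ₁ = P₁/(ρg) = 178×1000 / (1000 × 9.81) = 18.14 m.
Velocity heads: v₁²/2g = 1.10²/19.62 = 0.062 m; v₂²/2g = 0.39²/19.62 = 0.008 m.
Total head H = z₁ + ψ₁ + v₁²/2g = 236.68 + 18.14 + 0.062 = 254.88 m.
ψ₂ = H − z₂ − v₂²/2g = 254.88 − 232.01 − 0.008 = 22.86 m.
P₂ = ρgψ₂ = 1000 × 9.81 × 22.86 ≈ 224 kPa.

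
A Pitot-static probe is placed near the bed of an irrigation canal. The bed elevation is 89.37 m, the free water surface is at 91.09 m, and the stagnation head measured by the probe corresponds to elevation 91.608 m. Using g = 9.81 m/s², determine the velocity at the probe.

v ≈ 3.19 m/s

Near the bed, under hydrostatic conditions, the piezometric head (z + ψ) equals the free-surface elevation, 91.09 m.
Velocity head = total − piezometric = 91.608 − 91.09 = 0.518 m.
v = √(2g·h_v) = √(2 × 9.81 × 0.518) = 3.19 m/s.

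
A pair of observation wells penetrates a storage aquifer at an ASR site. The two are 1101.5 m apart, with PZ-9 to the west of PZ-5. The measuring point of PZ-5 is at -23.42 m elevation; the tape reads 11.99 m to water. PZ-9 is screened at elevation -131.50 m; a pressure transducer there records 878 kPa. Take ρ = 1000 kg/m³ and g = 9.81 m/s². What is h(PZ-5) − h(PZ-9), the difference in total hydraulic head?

Δh ≈ 6.59 m

Total head at PZ-5: h = -23.42 − 11.99 = -35.41 m.
Pressure head at PZ-9: ψ = P/(ρg) = 878×1000 / (1000 × 9.81) = 89.50 m.
Total head at PZ-9: h = z + ψ = -131.50 + 89.50 = -42.00 m.
Head difference: h(PZ-5) − h(PZ-9) = -35.41 − (-42.00) = 6.59 m.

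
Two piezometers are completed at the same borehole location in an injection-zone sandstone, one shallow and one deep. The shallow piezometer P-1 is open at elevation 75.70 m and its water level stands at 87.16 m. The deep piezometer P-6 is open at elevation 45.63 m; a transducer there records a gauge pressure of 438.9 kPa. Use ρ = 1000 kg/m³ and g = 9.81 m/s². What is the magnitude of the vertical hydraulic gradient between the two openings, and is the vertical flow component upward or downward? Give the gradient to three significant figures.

Total head at P-1: h = 87.16 m (water level in the standpipe).
Pressure head at P-6: ψ = P/(ρg) = 438.9×1000 / (1000 × 9.81) = 44.74 m.
Total head at P-6: h = z + ψ = 45.63 + 44.74 = 90.37 m.
Δh = h(P-1) − h(P-6) = 87.16 − 90.37 = -3.21 m.
Vertical separation Δz = 75.70 − 45.63 = 30.07 m.
|i_v| = |Δh| / Δz = 3.21 / 30.07 = 0.107.
Head is higher in the deep piezometer, so vertical flow is upward (discharge condition).

|i_v| ≈ 0.107; vertical flow is upward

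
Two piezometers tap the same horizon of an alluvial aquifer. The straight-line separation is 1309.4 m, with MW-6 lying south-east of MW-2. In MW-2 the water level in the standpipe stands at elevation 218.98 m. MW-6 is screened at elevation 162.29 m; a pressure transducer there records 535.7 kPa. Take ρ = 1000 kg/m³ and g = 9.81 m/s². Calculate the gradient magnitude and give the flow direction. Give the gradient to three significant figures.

i ≈ 0.00159; groundwater flows toward the south-east

Total head at MW-2: h = 218.98 m (water level in the piezometer is the total head).
Pressure head at MW-6: ψ = P/(ρg) = 535.7×1000 / (1000 × 9.81) = 54.61 m.
Total head at MW-6: h = z + ψ = 162.29 + 54.61 = 216.90 m.
Head difference: h(MW-2) − h(MW-6) = 218.98 − 216.90 = 2.08 m.
Hydraulic gradient: i = |Δh| / L = 2.08 / 1309.4 = 0.00159.
Flow is from higher to lower head: from MW-2 toward MW-6, i.e. toward the south-east.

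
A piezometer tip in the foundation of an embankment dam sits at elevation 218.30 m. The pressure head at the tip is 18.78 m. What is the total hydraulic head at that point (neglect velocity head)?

h ≈ 237.08 m

h = z + ψ = 218.30 + 18.78 = 237.08 m.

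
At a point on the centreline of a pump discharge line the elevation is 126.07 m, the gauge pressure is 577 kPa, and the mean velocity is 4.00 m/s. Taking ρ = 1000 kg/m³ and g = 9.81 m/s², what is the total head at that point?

h ≈ 185.70 m

Pressure head ψ = P/(ρg) = 577×1000 / (1000 × 9.81) = 58.82 m.
Velocity head = v²/(2g) = 4.00² / (2 × 9.81) = 0.815 m.
h = z + ψ + v²/(2g) = 126.07 + 58.82 + 0.815 = 185.70 m.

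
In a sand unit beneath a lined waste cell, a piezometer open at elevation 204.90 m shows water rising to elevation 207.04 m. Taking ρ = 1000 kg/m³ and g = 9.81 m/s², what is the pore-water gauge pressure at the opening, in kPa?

P ≈ 21.0 kPa

Pressure head ψ = h − z = 207.04 − 204.90 = 2.14 m.
P = ρgψ = 1000 × 9.81 × 2.14 = 20993 Pa ≈ 21.0 kPa.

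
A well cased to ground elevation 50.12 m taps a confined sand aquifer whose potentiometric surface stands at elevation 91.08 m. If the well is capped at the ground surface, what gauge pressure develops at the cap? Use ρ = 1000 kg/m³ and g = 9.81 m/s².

Head above the cap: Δh = 91.08 − 50.12 = 40.96 m.
P = ρgΔh = 1000 × 9.81 × 40.96 = 401818 Pa ≈ 402 kPa.

P ≈ 402 kPa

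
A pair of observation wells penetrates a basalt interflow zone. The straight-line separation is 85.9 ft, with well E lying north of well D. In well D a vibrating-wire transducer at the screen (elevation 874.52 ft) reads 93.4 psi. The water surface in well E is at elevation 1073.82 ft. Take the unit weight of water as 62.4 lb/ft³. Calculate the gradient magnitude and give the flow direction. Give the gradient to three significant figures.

Pressure head at well D: ψ = 144·P/γ = 144 × 93.4 / 62.4 = 215.54 ft.
Total head at well D: h = z + ψ = 874.52 + 215.54 = 1090.06 ft.
Total head at well E: h = 1073.82 ft (water level in the piezometer is the total head).
Head difference: h(well D) − h(well E) = 1090.06 − 1073.82 = 16.24 ft.
Hydraulic gradient: i = |Δh| / L = 16.24 / 85.9 = 0.189.
Flow is from higher to lower head: from well D toward well E, i.e. toward the north.

i ≈ 0.189; groundwater flows toward the north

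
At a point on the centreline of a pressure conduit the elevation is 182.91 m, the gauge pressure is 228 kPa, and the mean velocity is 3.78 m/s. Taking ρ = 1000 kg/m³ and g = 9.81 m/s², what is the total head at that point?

h ≈ 206.88 m

Pressure head ψ = P/(ρg) = 228×1000 / (1000 × 9.81) = 23.24 m.
Velocity head = v²/(2g) = 3.78² / (2 × 9.81) = 0.728 m.
h = z + ψ + v²/(2g) = 182.91 + 23.24 + 0.728 = 206.88 m.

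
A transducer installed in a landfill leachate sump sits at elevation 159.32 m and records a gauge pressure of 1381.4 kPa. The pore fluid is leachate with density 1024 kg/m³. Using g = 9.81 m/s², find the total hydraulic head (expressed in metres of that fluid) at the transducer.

ψ = P/(ρg) = 1381.4×1000 / (1024 × 9.81) = 137.52 m.
h = z + ψ = 159.32 + 137.52 = 296.84 m.

h ≈ 296.84 m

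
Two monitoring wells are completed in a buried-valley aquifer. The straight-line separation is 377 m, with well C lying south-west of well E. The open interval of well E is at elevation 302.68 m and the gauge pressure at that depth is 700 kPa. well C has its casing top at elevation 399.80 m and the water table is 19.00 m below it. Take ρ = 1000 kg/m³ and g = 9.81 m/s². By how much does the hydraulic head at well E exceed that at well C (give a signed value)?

Pressure head at well E: ψ = P/(ρg) = 700×1000 / (1000 × 9.81) = 71.36 m.
Total head at well E: h = z + ψ = 302.68 + 71.36 = 374.04 m.
Total head at well C: h = 399.80 − 19.00 = 380.80 m.
Head difference: h(well E) − h(well C) = 374.04 − 380.80 = -6.76 m.

Δh ≈ -6.76 m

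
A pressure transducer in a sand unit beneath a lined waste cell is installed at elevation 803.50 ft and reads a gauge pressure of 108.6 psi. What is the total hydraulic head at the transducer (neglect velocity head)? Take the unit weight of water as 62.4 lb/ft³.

ψ = 144·P/γ = 144 × 108.6 / 62.4 = 250.62 ft.
h = z + ψ = 803.50 + 250.62 = 1054.12 ft.

h ≈ 1054.12 ft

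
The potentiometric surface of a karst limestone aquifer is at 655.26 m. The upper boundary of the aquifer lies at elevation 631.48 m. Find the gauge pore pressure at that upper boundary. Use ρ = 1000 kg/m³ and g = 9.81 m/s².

P ≈ 233 kPa

Pressure head at the aquifer top: ψ = h − z = 655.26 − 631.48 = 23.78 m.
P = ρgψ = 1000 × 9.81 × 23.78 = 233282 Pa ≈ 233 kPa.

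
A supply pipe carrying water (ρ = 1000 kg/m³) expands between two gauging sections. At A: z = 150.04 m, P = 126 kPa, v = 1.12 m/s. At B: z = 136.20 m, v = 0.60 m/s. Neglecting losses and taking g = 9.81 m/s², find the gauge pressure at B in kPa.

Pressure head at A: ψ₁ = P₁/(ρg) = 126×1000 / (1000 × 9.81) = 12.84 m.
Velocity heads: v₁²/2g = 1.12²/19.62 = 0.064 m; v₂²/2g = 0.60²/19.62 = 0.018 m.
Total head H = z₁ + ψ₁ + v₁²/2g = 150.04 + 12.84 + 0.064 = 162.94 m.
ψ₂ = H − z₂ − v₂²/2g = 162.94 − 136.20 − 0.018 = 26.72 m.
P₂ = ρgψ₂ = 1000 × 9.81 × 26.72 ≈ 262 kPa.

P₂ ≈ 262 kPa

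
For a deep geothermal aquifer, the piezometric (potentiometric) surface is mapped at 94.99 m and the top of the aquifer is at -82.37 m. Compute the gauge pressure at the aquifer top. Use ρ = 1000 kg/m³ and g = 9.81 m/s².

Pressure head at the aquifer top: ψ = h − z = 94.99 − (-82.37) = 177.36 m.
P = ρgψ = 1000 × 9.81 × 177.36 = 1739902 Pa ≈ 1740 kPa.

P ≈ 1740 kPa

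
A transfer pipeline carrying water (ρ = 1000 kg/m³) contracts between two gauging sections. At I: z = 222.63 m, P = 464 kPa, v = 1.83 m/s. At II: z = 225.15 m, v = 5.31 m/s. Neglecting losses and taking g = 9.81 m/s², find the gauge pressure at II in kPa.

Pressure head at I: ψ₁ = P₁/(ρg) = 464×1000 / (1000 × 9.81) = 47.30 m.
Velocity heads: v₁²/2g = 1.83²/19.62 = 0.171 m; v₂²/2g = 5.31²/19.62 = 1.437 m.
Total head H = z₁ + ψ₁ + v₁²/2g = 222.63 + 47.30 + 0.171 = 270.10 m.
ψ₂ = H − z₂ − v₂²/2g = 270.10 − 225.15 − 1.437 = 43.51 m.
P₂ = ρgψ₂ = 1000 × 9.81 × 43.51 ≈ 427 kPa.

P₂ ≈ 427 kPa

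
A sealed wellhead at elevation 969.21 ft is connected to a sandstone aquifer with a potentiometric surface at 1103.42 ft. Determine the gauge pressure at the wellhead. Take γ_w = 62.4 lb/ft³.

P ≈ 58.2 psi

Head above the cap: Δh = 1103.42 − 969.21 = 134.21 ft.
P = γΔh/144 = 62.4 × 134.21 / 144 = 58.2 psi.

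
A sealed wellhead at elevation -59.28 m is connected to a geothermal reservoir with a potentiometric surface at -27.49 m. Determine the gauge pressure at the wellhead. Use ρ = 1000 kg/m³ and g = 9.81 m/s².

Head above the cap: Δh = -27.49 − (-59.28) = 31.79 m.
P = ρgΔh = 1000 × 9.81 × 31.79 = 311860 Pa ≈ 312 kPa.

P ≈ 312 kPa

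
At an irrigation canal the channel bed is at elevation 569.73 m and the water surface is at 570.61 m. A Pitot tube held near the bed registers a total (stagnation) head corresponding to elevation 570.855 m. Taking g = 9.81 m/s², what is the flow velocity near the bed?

v ≈ 2.19 m/s

Near the bed, under hydrostatic conditions, the piezometric head (z + ψ) equals the free-surface elevation, 570.61 m.
Velocity head = total − piezometric = 570.855 − 570.61 = 0.245 m.
v = √(2g·h_v) = √(2 × 9.81 × 0.245) = 2.19 m/s.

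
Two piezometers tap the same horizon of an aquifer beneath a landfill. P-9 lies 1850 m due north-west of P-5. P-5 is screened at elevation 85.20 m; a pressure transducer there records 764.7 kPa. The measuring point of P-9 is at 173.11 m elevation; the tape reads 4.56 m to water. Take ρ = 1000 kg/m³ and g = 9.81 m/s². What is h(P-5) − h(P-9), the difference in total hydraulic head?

Pressure head at P-5: ψ = P/(ρg) = 764.7×1000 / (1000 × 9.81) = 77.95 m.
Total head at P-5: h = z + ψ = 85.20 + 77.95 = 163.15 m.
Total head at P-9: h = 173.11 − 4.56 = 168.55 m.
Head difference: h(P-5) − h(P-9) = 163.15 − 168.55 = -5.40 m.

Δh ≈ -5.40 m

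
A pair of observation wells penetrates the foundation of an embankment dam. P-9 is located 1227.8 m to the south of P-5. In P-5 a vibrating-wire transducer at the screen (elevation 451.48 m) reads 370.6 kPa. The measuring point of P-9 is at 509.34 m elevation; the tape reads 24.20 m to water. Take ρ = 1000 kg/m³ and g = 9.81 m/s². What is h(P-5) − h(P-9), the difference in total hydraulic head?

Pressure head at P-5: ψ = P/(ρg) = 370.6×1000 / (1000 × 9.81) = 37.78 m.
Total head at P-5: h = z + ψ = 451.48 + 37.78 = 489.26 m.
Total head at P-9: h = 509.34 − 24.20 = 485.14 m.
Head difference: h(P-5) − h(P-9) = 489.26 − 485.14 = 4.12 m.

Δh ≈ 4.12 m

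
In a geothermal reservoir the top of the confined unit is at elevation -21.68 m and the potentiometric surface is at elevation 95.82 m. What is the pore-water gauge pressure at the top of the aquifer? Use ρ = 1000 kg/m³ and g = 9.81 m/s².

Pressure head at the aquifer top: ψ = h − z = 95.82 − (-21.68) = 117.50 m.
P = ρgψ = 1000 × 9.81 × 117.50 = 1152675 Pa ≈ 1150 kPa.

P ≈ 1150 kPa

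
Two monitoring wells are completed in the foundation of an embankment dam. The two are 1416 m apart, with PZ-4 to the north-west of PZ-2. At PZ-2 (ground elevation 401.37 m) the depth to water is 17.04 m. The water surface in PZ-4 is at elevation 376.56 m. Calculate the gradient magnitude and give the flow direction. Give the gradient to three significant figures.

i ≈ 0.00549; groundwater flows toward the north-west

Total head at PZ-2: h = 401.37 − 17.04 = 384.33 m.
Total head at PZ-4: h = 376.56 m (water level in the piezometer is the total head).
Head difference: h(PZ-2) − h(PZ-4) = 384.33 − 376.56 = 7.77 m.
Hydraulic gradient: i = |Δh| / L = 7.77 / 1416 = 0.00549.
Flow is from higher to lower head: from PZ-2 toward PZ-4, i.e. toward the north-west.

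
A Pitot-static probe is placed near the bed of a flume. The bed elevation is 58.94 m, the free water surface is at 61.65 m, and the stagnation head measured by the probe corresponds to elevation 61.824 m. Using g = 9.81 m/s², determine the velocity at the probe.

v ≈ 1.85 m/s

Near the bed, under hydrostatic conditions, the piezometric head (z + ψ) equals the free-surface elevation, 61.65 m.
Velocity head = total − piezometric = 61.824 − 61.65 = 0.174 m.
v = √(2g·h_v) = √(2 × 9.81 × 0.174) = 1.85 m/s.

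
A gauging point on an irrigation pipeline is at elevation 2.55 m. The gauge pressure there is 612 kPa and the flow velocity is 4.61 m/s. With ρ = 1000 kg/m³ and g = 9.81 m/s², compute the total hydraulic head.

h ≈ 66.02 m

Pressure head ψ = P/(ρg) = 612×1000 / (1000 × 9.81) = 62.39 m.
Velocity head = v²/(2g) = 4.61² / (2 × 9.81) = 1.083 m.
h = z + ψ + v²/(2g) = 2.55 + 62.39 + 1.083 = 66.02 m.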